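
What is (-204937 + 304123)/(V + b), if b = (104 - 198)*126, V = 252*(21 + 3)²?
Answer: 16531/22218 ≈ 0.74404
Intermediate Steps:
V = 145152 (V = 252*24² = 252*576 = 145152)
b = -11844 (b = -94*126 = -11844)
(-204937 + 304123)/(V + b) = (-204937 + 304123)/(145152 - 11844) = 99186/133308 = 99186*(1/133308) = 16531/22218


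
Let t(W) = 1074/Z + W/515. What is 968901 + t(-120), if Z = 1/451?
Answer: 149687301/103 ≈ 1.4533e+6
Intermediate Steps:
Z = 1/451 ≈ 0.0022173
t(W) = 484374 + W/515 (t(W) = 1074/(1/451) + W/515 = 1074*451 + W*(1/515) = 484374 + W/515)
968901 + t(-120) = 968901 + (484374 + (1/515)*(-120)) = 968901 + (484374 - 24/103) = 968901 + 49890498/103 = 149687301/103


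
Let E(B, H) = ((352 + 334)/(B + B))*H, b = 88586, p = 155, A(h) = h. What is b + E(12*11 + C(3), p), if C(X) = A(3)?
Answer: 2402455/27 ≈ 88980.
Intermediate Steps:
C(X) = 3
E(B, H) = 343*H/B (E(B, H) = (686/((2*B)))*H = (686*(1/(2*B)))*H = (343/B)*H = 343*H/B)
b + E(12*11 + C(3), p) = 88586 + 343*155/(12*11 + 3) = 88586 + 343*155/(132 + 3) = 88586 + 343*155/135 = 88586 + 343*155*(1/135) = 88586 + 10633/27 = 2402455/27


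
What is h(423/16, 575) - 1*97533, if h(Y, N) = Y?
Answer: -1560105/16 ≈ -97507.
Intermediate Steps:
h(423/16, 575) - 1*97533 = 423/16 - 1*97533 = 423*(1/16) - 97533 = 423/16 - 97533 = -1560105/16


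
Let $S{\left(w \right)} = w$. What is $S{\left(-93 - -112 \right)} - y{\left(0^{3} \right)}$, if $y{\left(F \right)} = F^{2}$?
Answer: $19$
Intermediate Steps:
$S{\left(-93 - -112 \right)} - y{\left(0^{3} \right)} = \left(-93 - -112\right) - \left(0^{3}\right)^{2} = \left(-93 + 112\right) - 0^{2} = 19 - 0 = 19 + 0 = 19$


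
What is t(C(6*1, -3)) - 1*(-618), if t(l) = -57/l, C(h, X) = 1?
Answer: 561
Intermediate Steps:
t(C(6*1, -3)) - 1*(-618) = -57/1 - 1*(-618) = -57*1 + 618 = -57 + 618 = 561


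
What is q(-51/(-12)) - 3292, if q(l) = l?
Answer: -13151/4 ≈ -3287.8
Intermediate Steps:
q(-51/(-12)) - 3292 = -51/(-12) - 3292 = -51*(-1/12) - 3292 = 17/4 - 3292 = -13151/4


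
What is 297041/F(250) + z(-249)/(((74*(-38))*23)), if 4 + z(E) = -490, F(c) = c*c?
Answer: 253188141/53187500 ≈ 4.7603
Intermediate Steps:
F(c) = c**2
z(E) = -494 (z(E) = -4 - 490 = -494)
297041/F(250) + z(-249)/(((74*(-38))*23)) = 297041/(250**2) - 494/((74*(-38))*23) = 297041/62500 - 494/((-2812*23)) = 297041*(1/62500) - 494/(-64676) = 297041/62500 - 494*(-1/64676) = 297041/62500 + 13/1702 = 253188141/53187500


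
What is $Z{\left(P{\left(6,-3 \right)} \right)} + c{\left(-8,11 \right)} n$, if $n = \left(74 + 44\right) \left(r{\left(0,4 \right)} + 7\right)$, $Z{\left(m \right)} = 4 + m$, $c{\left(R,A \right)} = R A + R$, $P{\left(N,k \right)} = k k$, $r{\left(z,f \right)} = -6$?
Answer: $-11315$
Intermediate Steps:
$P{\left(N,k \right)} = k^{2}$
$c{\left(R,A \right)} = R + A R$ ($c{\left(R,A \right)} = A R + R = R + A R$)
$n = 118$ ($n = \left(74 + 44\right) \left(-6 + 7\right) = 118 \cdot 1 = 118$)
$Z{\left(P{\left(6,-3 \right)} \right)} + c{\left(-8,11 \right)} n = \left(4 + \left(-3\right)^{2}\right) + - 8 \left(1 + 11\right) 118 = \left(4 + 9\right) + \left(-8\right) 12 \cdot 118 = 13 - 11328 = -11315$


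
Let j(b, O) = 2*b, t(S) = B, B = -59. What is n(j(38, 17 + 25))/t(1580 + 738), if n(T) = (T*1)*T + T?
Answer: -5852/59 ≈ -99.186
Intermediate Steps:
t(S) = -59
n(T) = T + T**2 (n(T) = T*T + T = T**2 + T = T + T**2)
n(j(38, 17 + 25))/t(1580 + 738) = ((2*38)*(1 + 2*38))/(-59) = (76*(1 + 76))*(-1/59) = (76*77)*(-1/59) = 5852*(-1/59) = -5852/59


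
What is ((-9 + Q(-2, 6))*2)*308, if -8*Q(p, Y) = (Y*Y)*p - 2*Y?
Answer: 924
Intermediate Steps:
Q(p, Y) = Y/4 - p*Y**2/8 (Q(p, Y) = -((Y*Y)*p - 2*Y)/8 = -(Y**2*p - 2*Y)/8 = -(p*Y**2 - 2*Y)/8 = -(-2*Y + p*Y**2)/8 = Y/4 - p*Y**2/8)
((-9 + Q(-2, 6))*2)*308 = ((-9 + (1/8)*6*(2 - 1*6*(-2)))*2)*308 = ((-9 + (1/8)*6*(2 + 12))*2)*308 = ((-9 + (1/8)*6*14)*2)*308 = ((-9 + 21/2)*2)*308 = ((3/2)*2)*308 = 3*308 = 924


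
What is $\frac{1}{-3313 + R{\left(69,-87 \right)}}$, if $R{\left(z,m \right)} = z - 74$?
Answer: $- \frac{1}{3318} \approx -0.00030139$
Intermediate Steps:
$R{\left(z,m \right)} = -74 + z$
$\frac{1}{-3313 + R{\left(69,-87 \right)}} = \frac{1}{-3313 + \left(-74 + 69\right)} = \frac{1}{-3313 - 5} = \frac{1}{-3318} = - \frac{1}{3318}$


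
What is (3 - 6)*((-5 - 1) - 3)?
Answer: 27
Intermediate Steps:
(3 - 6)*((-5 - 1) - 3) = -3*(-6 - 3) = -3*(-9) = 27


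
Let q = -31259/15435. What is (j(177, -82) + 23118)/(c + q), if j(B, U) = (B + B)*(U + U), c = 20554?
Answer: -539268030/317219731 ≈ -1.7000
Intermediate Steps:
j(B, U) = 4*B*U (j(B, U) = (2*B)*(2*U) = 4*B*U)
q = -31259/15435 (q = -31259*1/15435 = -31259/15435 ≈ -2.0252)
(j(177, -82) + 23118)/(c + q) = (4*177*(-82) + 23118)/(20554 - 31259/15435) = (-58056 + 23118)/(317219731/15435) = -34938*15435/317219731 = -539268030/317219731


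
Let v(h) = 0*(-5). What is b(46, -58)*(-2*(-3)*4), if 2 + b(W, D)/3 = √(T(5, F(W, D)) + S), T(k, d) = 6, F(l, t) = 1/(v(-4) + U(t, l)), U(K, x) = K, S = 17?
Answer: -144 + 72*√23 ≈ 201.30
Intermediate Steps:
v(h) = 0
F(l, t) = 1/t (F(l, t) = 1/(0 + t) = 1/t)
b(W, D) = -6 + 3*√23 (b(W, D) = -6 + 3*√(6 + 17) = -6 + 3*√23)
b(46, -58)*(-2*(-3)*4) = (-6 + 3*√23)*(-2*(-3)*4) = (-6 + 3*√23)*(6*4) = (-6 + 3*√23)*24 = -144 + 72*√23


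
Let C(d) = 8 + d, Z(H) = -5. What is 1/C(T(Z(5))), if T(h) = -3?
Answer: ⅕ ≈ 0.20000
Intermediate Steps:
1/C(T(Z(5))) = 1/(8 - 3) = 1/5 = ⅕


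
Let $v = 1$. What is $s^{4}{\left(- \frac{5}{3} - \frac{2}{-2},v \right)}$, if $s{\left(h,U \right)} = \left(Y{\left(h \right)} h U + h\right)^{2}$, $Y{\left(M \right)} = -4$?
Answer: $256$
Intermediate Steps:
$s{\left(h,U \right)} = \left(h - 4 U h\right)^{2}$ ($s{\left(h,U \right)} = \left(- 4 h U + h\right)^{2} = \left(- 4 U h + h\right)^{2} = \left(h - 4 U h\right)^{2}$)
$s^{4}{\left(- \frac{5}{3} - \frac{2}{-2},v \right)} = \left(\left(- \frac{5}{3} - \frac{2}{-2}\right)^{2} \left(1 - 4\right)^{2}\right)^{4} = \left(\left(\left(-5\right) \frac{1}{3} - -1\right)^{2} \left(1 - 4\right)^{2}\right)^{4} = \left(\left(- \frac{5}{3} + 1\right)^{2} \left(-3\right)^{2}\right)^{4} = \left(\left(- \frac{2}{3}\right)^{2} \cdot 9\right)^{4} = \left(\frac{4}{9} \cdot 9\right)^{4} = 4^{4} = 256$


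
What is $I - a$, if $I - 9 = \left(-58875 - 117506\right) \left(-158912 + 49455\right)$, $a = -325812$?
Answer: $19306460938$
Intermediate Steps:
$I = 19306135126$ ($I = 9 + \left(-58875 - 117506\right) \left(-158912 + 49455\right) = 9 - -19306135117 = 9 + 19306135117 = 19306135126$)
$I - a = 19306135126 - -325812 = 19306135126 + 325812 = 19306460938$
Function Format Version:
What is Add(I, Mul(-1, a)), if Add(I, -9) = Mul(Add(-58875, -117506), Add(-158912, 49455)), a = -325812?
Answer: 19306460938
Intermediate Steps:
I = 19306135126 (I = Add(9, Mul(Add(-58875, -117506), Add(-158912, 49455))) = Add(9, Mul(-176381, -109457)) = Add(9, 19306135117) = 19306135126)
Add(I, Mul(-1, a)) = Add(19306135126, Mul(-1, -325812)) = Add(19306135126, 325812) = 19306460938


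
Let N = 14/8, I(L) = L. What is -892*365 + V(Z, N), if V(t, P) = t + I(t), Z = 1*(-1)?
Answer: -325582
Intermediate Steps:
Z = -1
N = 7/4 (N = 14*(⅛) = 7/4 ≈ 1.7500)
V(t, P) = 2*t (V(t, P) = t + t = 2*t)
-892*365 + V(Z, N) = -892*365 + 2*(-1) = -325580 - 2 = -325582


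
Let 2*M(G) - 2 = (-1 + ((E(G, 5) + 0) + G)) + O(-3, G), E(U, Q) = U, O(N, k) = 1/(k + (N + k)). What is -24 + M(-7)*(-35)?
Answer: 3477/17 ≈ 204.53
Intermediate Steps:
O(N, k) = 1/(N + 2*k)
M(G) = ½ + G + 1/(2*(-3 + 2*G)) (M(G) = 1 + ((-1 + ((G + 0) + G)) + 1/(-3 + 2*G))/2 = 1 + ((-1 + (G + G)) + 1/(-3 + 2*G))/2 = 1 + ((-1 + 2*G) + 1/(-3 + 2*G))/2 = 1 + (-1 + 1/(-3 + 2*G) + 2*G)/2 = 1 + (-½ + G + 1/(2*(-3 + 2*G))) = ½ + G + 1/(2*(-3 + 2*G)))
-24 + M(-7)*(-35) = -24 + ((-1 - 2*(-7) + 2*(-7)²)/(-3 + 2*(-7)))*(-35) = -24 + ((-1 + 14 + 2*49)/(-3 - 14))*(-35) = -24 + ((-1 + 14 + 98)/(-17))*(-35) = -24 - 1/17*111*(-35) = -24 - 111/17*(-35) = -24 + 3885/17 = 3477/17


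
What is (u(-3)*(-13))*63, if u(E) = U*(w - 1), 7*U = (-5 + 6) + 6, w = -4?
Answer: 4095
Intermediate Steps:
U = 1 (U = ((-5 + 6) + 6)/7 = (1 + 6)/7 = (1/7)*7 = 1)
u(E) = -5 (u(E) = 1*(-4 - 1) = 1*(-5) = -5)
(u(-3)*(-13))*63 = -5*(-13)*63 = 65*63 = 4095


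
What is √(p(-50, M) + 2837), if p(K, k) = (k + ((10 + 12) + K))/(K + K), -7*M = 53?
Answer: √13903043/70 ≈ 53.267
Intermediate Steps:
M = -53/7 (M = -⅐*53 = -53/7 ≈ -7.5714)
p(K, k) = (22 + K + k)/(2*K) (p(K, k) = (k + (22 + K))/((2*K)) = (22 + K + k)*(1/(2*K)) = (22 + K + k)/(2*K))
√(p(-50, M) + 2837) = √((½)*(22 - 50 - 53/7)/(-50) + 2837) = √((½)*(-1/50)*(-249/7) + 2837) = √(249/700 + 2837) = √(1986149/700) = √13903043/70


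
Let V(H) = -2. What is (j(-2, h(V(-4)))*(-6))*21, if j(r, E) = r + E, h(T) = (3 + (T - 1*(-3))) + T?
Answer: 0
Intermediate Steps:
h(T) = 6 + 2*T (h(T) = (3 + (T + 3)) + T = (3 + (3 + T)) + T = (6 + T) + T = 6 + 2*T)
j(r, E) = E + r
(j(-2, h(V(-4)))*(-6))*21 = (((6 + 2*(-2)) - 2)*(-6))*21 = (((6 - 4) - 2)*(-6))*21 = ((2 - 2)*(-6))*21 = (0*(-6))*21 = 0*21 = 0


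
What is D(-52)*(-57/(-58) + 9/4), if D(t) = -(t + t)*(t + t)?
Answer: -1014000/29 ≈ -34966.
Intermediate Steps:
D(t) = -4*t² (D(t) = -2*t*2*t = -4*t²)
D(-52)*(-57/(-58) + 9/4) = (-4*(-52)²)*(-57/(-58) + 9/4) = (-4*2704)*(-57*(-1/58) + 9*(¼)) = -10816*(57/58 + 9/4) = -10816*375/116 = -1014000/29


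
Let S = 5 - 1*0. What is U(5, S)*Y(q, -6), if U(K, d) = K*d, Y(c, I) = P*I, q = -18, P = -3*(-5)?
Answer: -2250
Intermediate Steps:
P = 15
S = 5 (S = 5 + 0 = 5)
Y(c, I) = 15*I
U(5, S)*Y(q, -6) = (5*5)*(15*(-6)) = 25*(-90) = -2250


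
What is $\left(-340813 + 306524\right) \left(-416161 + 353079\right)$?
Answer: $2163018698$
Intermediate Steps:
$\left(-340813 + 306524\right) \left(-416161 + 353079\right) = \left(-34289\right) \left(-63082\right) = 2163018698$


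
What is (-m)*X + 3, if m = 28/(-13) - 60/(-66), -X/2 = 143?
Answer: -353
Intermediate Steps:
X = -286 (X = -2*143 = -286)
m = -178/143 (m = 28*(-1/13) - 60*(-1/66) = -28/13 + 10/11 = -178/143 ≈ -1.2448)
(-m)*X + 3 = -1*(-178/143)*(-286) + 3 = (178/143)*(-286) + 3 = -356 + 3 = -353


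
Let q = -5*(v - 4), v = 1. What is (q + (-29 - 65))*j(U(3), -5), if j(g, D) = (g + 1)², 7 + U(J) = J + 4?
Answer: -79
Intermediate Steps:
U(J) = -3 + J (U(J) = -7 + (J + 4) = -7 + (4 + J) = -3 + J)
j(g, D) = (1 + g)²
q = 15 (q = -5*(1 - 4) = -5*(-3) = 15)
(q + (-29 - 65))*j(U(3), -5) = (15 + (-29 - 65))*(1 + (-3 + 3))² = (15 - 94)*(1 + 0)² = -79*1² = -79*1 = -79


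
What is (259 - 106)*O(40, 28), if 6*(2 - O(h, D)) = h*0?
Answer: 306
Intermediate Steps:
O(h, D) = 2 (O(h, D) = 2 - h*0/6 = 2 - ⅙*0 = 2 + 0 = 2)
(259 - 106)*O(40, 28) = (259 - 106)*2 = 153*2 = 306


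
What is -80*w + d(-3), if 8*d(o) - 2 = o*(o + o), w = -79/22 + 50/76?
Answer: 99125/418 ≈ 237.14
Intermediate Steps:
w = -613/209 (w = -79*1/22 + 50*(1/76) = -79/22 + 25/38 = -613/209 ≈ -2.9330)
d(o) = ¼ + o²/4 (d(o) = ¼ + (o*(o + o))/8 = ¼ + (o*(2*o))/8 = ¼ + (2*o²)/8 = ¼ + o²/4)
-80*w + d(-3) = -80*(-613/209) + (¼ + (¼)*(-3)²) = 49040/209 + (¼ + (¼)*9) = 49040/209 + (¼ + 9/4) = 49040/209 + 5/2 = 99125/418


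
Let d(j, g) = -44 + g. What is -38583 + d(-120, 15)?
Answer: -38612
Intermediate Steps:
-38583 + d(-120, 15) = -38583 + (-44 + 15) = -38583 - 29 = -38612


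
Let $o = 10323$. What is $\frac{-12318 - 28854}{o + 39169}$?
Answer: $- \frac{10293}{12373} \approx -0.83189$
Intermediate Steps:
$\frac{-12318 - 28854}{o + 39169} = \frac{-12318 - 28854}{10323 + 39169} = - \frac{41172}{49492} = \left(-41172\right) \frac{1}{49492} = - \frac{10293}{12373}$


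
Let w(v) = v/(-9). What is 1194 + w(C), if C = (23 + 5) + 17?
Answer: 1189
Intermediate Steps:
C = 45 (C = 28 + 17 = 45)
w(v) = -v/9 (w(v) = v*(-⅑) = -v/9)
1194 + w(C) = 1194 - ⅑*45 = 1194 - 5 = 1189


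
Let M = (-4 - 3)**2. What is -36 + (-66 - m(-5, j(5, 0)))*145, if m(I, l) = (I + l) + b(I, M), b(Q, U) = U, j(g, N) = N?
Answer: -15986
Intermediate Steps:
M = 49 (M = (-7)**2 = 49)
m(I, l) = 49 + I + l (m(I, l) = (I + l) + 49 = 49 + I + l)
-36 + (-66 - m(-5, j(5, 0)))*145 = -36 + (-66 - (49 - 5 + 0))*145 = -36 + (-66 - 1*44)*145 = -36 + (-66 - 44)*145 = -36 - 110*145 = -36 - 15950 = -15986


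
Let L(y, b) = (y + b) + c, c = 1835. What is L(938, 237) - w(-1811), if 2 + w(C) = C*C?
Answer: -3276709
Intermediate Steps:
L(y, b) = 1835 + b + y (L(y, b) = (y + b) + 1835 = (b + y) + 1835 = 1835 + b + y)
w(C) = -2 + C² (w(C) = -2 + C*C = -2 + C²)
L(938, 237) - w(-1811) = (1835 + 237 + 938) - (-2 + (-1811)²) = 3010 - (-2 + 3279721) = 3010 - 1*3279719 = 3010 - 3279719 = -3276709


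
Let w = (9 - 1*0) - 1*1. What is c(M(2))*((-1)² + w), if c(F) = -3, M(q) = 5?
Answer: -27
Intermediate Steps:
w = 8 (w = (9 + 0) - 1 = 9 - 1 = 8)
c(M(2))*((-1)² + w) = -3*((-1)² + 8) = -3*(1 + 8) = -3*9 = -27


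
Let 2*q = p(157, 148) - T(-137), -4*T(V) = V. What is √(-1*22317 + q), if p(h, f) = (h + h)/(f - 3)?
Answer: 3*I*√834759490/580 ≈ 149.44*I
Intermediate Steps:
T(V) = -V/4
p(h, f) = 2*h/(-3 + f) (p(h, f) = (2*h)/(-3 + f) = 2*h/(-3 + f))
q = -18609/1160 (q = (2*157/(-3 + 148) - (-1)*(-137)/4)/2 = (2*157/145 - 1*137/4)/2 = (2*157*(1/145) - 137/4)/2 = (314/145 - 137/4)/2 = (½)*(-18609/580) = -18609/1160 ≈ -16.042)
√(-1*22317 + q) = √(-1*22317 - 18609/1160) = √(-22317 - 18609/1160) = √(-25906329/1160) = 3*I*√834759490/580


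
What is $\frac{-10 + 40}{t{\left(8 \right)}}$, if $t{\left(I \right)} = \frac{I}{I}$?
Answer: $30$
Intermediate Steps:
$t{\left(I \right)} = 1$
$\frac{-10 + 40}{t{\left(8 \right)}} = \frac{-10 + 40}{1} = 1 \cdot 30 = 30$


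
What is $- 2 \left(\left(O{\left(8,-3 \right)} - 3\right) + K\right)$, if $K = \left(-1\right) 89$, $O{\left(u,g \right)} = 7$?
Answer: $170$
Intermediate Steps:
$K = -89$
$- 2 \left(\left(O{\left(8,-3 \right)} - 3\right) + K\right) = - 2 \left(\left(7 - 3\right) - 89\right) = - 2 \left(4 - 89\right) = \left(-2\right) \left(-85\right) = 170$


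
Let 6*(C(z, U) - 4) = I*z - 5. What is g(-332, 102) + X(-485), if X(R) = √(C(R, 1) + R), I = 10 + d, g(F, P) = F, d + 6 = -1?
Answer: -332 + I*√6519/3 ≈ -332.0 + 26.913*I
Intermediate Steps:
d = -7 (d = -6 - 1 = -7)
I = 3 (I = 10 - 7 = 3)
C(z, U) = 19/6 + z/2 (C(z, U) = 4 + (3*z - 5)/6 = 4 + (-5 + 3*z)/6 = 4 + (-⅚ + z/2) = 19/6 + z/2)
X(R) = √(19/6 + 3*R/2) (X(R) = √((19/6 + R/2) + R) = √(19/6 + 3*R/2))
g(-332, 102) + X(-485) = -332 + √(114 + 54*(-485))/6 = -332 + √(114 - 26190)/6 = -332 + √(-26076)/6 = -332 + (2*I*√6519)/6 = -332 + I*√6519/3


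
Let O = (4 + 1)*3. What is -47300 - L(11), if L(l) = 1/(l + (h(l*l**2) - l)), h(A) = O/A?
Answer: -710831/15 ≈ -47389.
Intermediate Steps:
O = 15 (O = 5*3 = 15)
h(A) = 15/A
L(l) = l**3/15 (L(l) = 1/(l + (15/((l*l**2)) - l)) = 1/(l + (15/(l**3) - l)) = 1/(l + (15/l**3 - l)) = 1/(l + (-l + 15/l**3)) = 1/(15/l**3) = l**3/15)
-47300 - L(11) = -47300 - 11**3/15 = -47300 - 1331/15 = -710831/15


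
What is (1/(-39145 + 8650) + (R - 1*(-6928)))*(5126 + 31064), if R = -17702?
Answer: -2378067562178/6099 ≈ -3.8991e+8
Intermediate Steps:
(1/(-39145 + 8650) + (R - 1*(-6928)))*(5126 + 31064) = (1/(-39145 + 8650) + (-17702 - 1*(-6928)))*(5126 + 31064) = (1/(-30495) + (-17702 + 6928))*36190 = (-1/30495 - 10774)*36190 = -328553131/30495*36190 = -2378067562178/6099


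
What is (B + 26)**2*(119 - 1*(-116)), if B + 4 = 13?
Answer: 287875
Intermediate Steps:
B = 9 (B = -4 + 13 = 9)
(B + 26)**2*(119 - 1*(-116)) = (9 + 26)**2*(119 - 1*(-116)) = 35**2*(119 + 116) = 1225*235 = 287875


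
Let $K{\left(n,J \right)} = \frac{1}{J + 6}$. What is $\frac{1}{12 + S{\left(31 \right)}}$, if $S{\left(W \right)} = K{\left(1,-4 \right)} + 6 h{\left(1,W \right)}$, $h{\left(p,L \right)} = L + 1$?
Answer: $\frac{2}{409} \approx 0.00489$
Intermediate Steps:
$K{\left(n,J \right)} = \frac{1}{6 + J}$
$h{\left(p,L \right)} = 1 + L$
$S{\left(W \right)} = \frac{13}{2} + 6 W$ ($S{\left(W \right)} = \frac{1}{6 - 4} + 6 \left(1 + W\right) = \frac{1}{2} + \left(6 + 6 W\right) = \frac{13}{2} + 6 W$)
$\frac{1}{12 + S{\left(31 \right)}} = \frac{1}{12 + \left(\frac{13}{2} + 6 \cdot 31\right)} = \frac{1}{12 + \left(\frac{13}{2} + 186\right)} = \frac{1}{12 + \frac{385}{2}} = \frac{1}{\frac{409}{2}} = \frac{2}{409}$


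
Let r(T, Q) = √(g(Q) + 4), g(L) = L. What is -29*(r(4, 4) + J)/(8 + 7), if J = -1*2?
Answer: 58/15 - 58*√2/15 ≈ -1.6016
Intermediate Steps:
J = -2
r(T, Q) = √(4 + Q) (r(T, Q) = √(Q + 4) = √(4 + Q))
-29*(r(4, 4) + J)/(8 + 7) = -29*(√(4 + 4) - 2)/(8 + 7) = -29*(√8 - 2)/15 = -29*(2*√2 - 2)/15 = -29*(-2 + 2*√2)/15 = -29*(-2/15 + 2*√2/15) = 58/15 - 58*√2/15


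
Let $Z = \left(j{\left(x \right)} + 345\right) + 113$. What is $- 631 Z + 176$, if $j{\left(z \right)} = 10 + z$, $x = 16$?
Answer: $-305228$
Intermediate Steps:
$Z = 484$ ($Z = \left(\left(10 + 16\right) + 345\right) + 113 = \left(26 + 345\right) + 113 = 371 + 113 = 484$)
$- 631 Z + 176 = \left(-631\right) 484 + 176 = -305404 + 176 = -305228$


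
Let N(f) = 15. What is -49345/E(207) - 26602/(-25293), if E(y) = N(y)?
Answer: -83178937/25293 ≈ -3288.6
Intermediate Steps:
E(y) = 15
-49345/E(207) - 26602/(-25293) = -49345/15 - 26602/(-25293) = -49345*1/15 - 26602*(-1/25293) = -9869/3 + 26602/25293 = -83178937/25293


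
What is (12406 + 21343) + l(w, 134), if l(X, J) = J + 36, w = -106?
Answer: 33919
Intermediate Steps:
l(X, J) = 36 + J
(12406 + 21343) + l(w, 134) = (12406 + 21343) + (36 + 134) = 33749 + 170 = 33919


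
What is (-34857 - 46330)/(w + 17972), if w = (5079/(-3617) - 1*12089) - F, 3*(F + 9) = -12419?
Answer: -880960137/108838378 ≈ -8.0942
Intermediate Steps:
F = -12446/3 (F = -9 + (⅓)*(-12419) = -9 - 12419/3 = -12446/3 ≈ -4148.7)
w = -86175794/10851 (w = (5079/(-3617) - 1*12089) - 1*(-12446/3) = (5079*(-1/3617) - 12089) + 12446/3 = (-5079/3617 - 12089) + 12446/3 = -43730992/3617 + 12446/3 = -86175794/10851 ≈ -7941.7)
(-34857 - 46330)/(w + 17972) = (-34857 - 46330)/(-86175794/10851 + 17972) = -81187/108838378/10851 = -81187*10851/108838378 = -880960137/108838378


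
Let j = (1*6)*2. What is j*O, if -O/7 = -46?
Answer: 3864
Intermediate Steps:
O = 322 (O = -7*(-46) = 322)
j = 12 (j = 6*2 = 12)
j*O = 12*322 = 3864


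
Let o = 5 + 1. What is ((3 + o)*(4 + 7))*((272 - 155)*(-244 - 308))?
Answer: -6393816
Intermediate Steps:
o = 6
((3 + o)*(4 + 7))*((272 - 155)*(-244 - 308)) = ((3 + 6)*(4 + 7))*((272 - 155)*(-244 - 308)) = (9*11)*(117*(-552)) = 99*(-64584) = -6393816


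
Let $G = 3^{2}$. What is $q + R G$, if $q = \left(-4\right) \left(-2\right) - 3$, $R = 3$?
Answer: $32$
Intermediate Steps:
$G = 9$
$q = 5$ ($q = 8 - 3 = 5$)
$q + R G = 5 + 3 \cdot 9 = 5 + 27 = 32$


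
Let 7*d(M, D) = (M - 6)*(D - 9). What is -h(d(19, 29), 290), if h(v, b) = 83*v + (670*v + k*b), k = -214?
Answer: 238640/7 ≈ 34091.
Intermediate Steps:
d(M, D) = (-9 + D)*(-6 + M)/7 (d(M, D) = ((M - 6)*(D - 9))/7 = ((-6 + M)*(-9 + D))/7 = ((-9 + D)*(-6 + M))/7 = (-9 + D)*(-6 + M)/7)
h(v, b) = -214*b + 753*v (h(v, b) = 83*v + (670*v - 214*b) = 83*v + (-214*b + 670*v) = -214*b + 753*v)
-h(d(19, 29), 290) = -(-214*290 + 753*(54/7 - 9/7*19 - 6/7*29 + (1/7)*29*19)) = -(-62060 + 753*(54/7 - 171/7 - 174/7 + 551/7)) = -(-62060 + 753*(260/7)) = -(-62060 + 195780/7) = -1*(-238640/7) = 238640/7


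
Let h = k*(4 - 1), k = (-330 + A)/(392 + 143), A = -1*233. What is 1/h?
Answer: -535/1689 ≈ -0.31676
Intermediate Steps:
A = -233
k = -563/535 (k = (-330 - 233)/(392 + 143) = -563/535 ≈ -1.0523)
h = -1689/535 (h = -563*(4 - 1)/535 = -563/535*3 = -1689/535 ≈ -3.1570)
1/h = 1/(-1689/535) = -535/1689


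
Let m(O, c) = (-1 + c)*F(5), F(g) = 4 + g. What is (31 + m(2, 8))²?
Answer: 8836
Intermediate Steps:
m(O, c) = -9 + 9*c (m(O, c) = (-1 + c)*(4 + 5) = (-1 + c)*9 = -9 + 9*c)
(31 + m(2, 8))² = (31 + (-9 + 9*8))² = (31 + (-9 + 72))² = (31 + 63)² = 94² = 8836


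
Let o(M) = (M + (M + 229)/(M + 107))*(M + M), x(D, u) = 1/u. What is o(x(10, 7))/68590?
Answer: 5989/630170625 ≈ 9.5038e-6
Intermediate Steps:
o(M) = 2*M*(M + (229 + M)/(107 + M)) (o(M) = (M + (229 + M)/(107 + M))*(2*M) = 2*M*(M + (229 + M)/(107 + M)))
o(x(10, 7))/68590 = (2*(229 + (1/7)² + 108/7)/(7*(107 + 1/7)))/68590 = (2*(⅐)*(229 + (⅐)² + 108*(⅐))/(107 + ⅐))*(1/68590) = (2*(⅐)*(229 + 1/49 + 108/7)/(750/7))*(1/68590) = (2*(⅐)*(7/750)*(11978/49))*(1/68590) = (11978/18375)*(1/68590) = 5989/630170625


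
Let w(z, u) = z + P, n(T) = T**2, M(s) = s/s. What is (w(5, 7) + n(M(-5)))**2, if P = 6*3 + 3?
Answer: 729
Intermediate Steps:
P = 21 (P = 18 + 3 = 21)
M(s) = 1
w(z, u) = 21 + z (w(z, u) = z + 21 = 21 + z)
(w(5, 7) + n(M(-5)))**2 = ((21 + 5) + 1**2)**2 = (26 + 1)**2 = 27**2 = 729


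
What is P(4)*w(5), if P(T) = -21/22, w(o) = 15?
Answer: -315/22 ≈ -14.318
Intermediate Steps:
P(T) = -21/22 (P(T) = -21*1/22 = -21/22)
P(4)*w(5) = -21/22*15 = -315/22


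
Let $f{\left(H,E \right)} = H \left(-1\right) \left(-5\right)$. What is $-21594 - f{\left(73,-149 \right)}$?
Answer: $-21959$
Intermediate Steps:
$f{\left(H,E \right)} = 5 H$ ($f{\left(H,E \right)} = - H \left(-5\right) = 5 H$)
$-21594 - f{\left(73,-149 \right)} = -21594 - 5 \cdot 73 = -21594 - 365 = -21959$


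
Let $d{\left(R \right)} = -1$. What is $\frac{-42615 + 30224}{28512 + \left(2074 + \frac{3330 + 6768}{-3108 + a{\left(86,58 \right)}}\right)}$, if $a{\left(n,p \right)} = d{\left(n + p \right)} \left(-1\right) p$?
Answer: $- \frac{18896275}{46638601} \approx -0.40516$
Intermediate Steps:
$a{\left(n,p \right)} = p$ ($a{\left(n,p \right)} = \left(-1\right) \left(-1\right) p = 1 p = p$)
$\frac{-42615 + 30224}{28512 + \left(2074 + \frac{3330 + 6768}{-3108 + a{\left(86,58 \right)}}\right)} = \frac{-42615 + 30224}{28512 + \left(2074 + \frac{3330 + 6768}{-3108 + 58}\right)} = - \frac{12391}{28512 + \left(2074 + \frac{10098}{-3050}\right)} = - \frac{12391}{28512 + \left(2074 + 10098 \left(- \frac{1}{3050}\right)\right)} = - \frac{12391}{28512 + \left(2074 - \frac{5049}{1525}\right)} = - \frac{12391}{28512 + \frac{3157801}{1525}} = - \frac{12391}{\frac{46638601}{1525}} = \left(-12391\right) \frac{1525}{46638601} = - \frac{18896275}{46638601}$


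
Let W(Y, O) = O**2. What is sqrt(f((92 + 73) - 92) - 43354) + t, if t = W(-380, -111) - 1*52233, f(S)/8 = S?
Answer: -39912 + I*sqrt(42770) ≈ -39912.0 + 206.81*I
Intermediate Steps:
f(S) = 8*S
t = -39912 (t = (-111)**2 - 1*52233 = 12321 - 52233 = -39912)
sqrt(f((92 + 73) - 92) - 43354) + t = sqrt(8*((92 + 73) - 92) - 43354) - 39912 = sqrt(8*(165 - 92) - 43354) - 39912 = sqrt(8*73 - 43354) - 39912 = sqrt(584 - 43354) - 39912 = sqrt(-42770) - 39912 = I*sqrt(42770) - 39912 = -39912 + I*sqrt(42770)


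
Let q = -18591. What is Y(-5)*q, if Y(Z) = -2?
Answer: 37182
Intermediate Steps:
Y(-5)*q = -2*(-18591) = 37182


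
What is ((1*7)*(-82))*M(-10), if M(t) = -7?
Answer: 4018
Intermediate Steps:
((1*7)*(-82))*M(-10) = ((1*7)*(-82))*(-7) = (7*(-82))*(-7) = -574*(-7) = 4018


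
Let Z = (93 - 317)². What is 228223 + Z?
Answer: 278399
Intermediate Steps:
Z = 50176 (Z = (-224)² = 50176)
228223 + Z = 228223 + 50176 = 278399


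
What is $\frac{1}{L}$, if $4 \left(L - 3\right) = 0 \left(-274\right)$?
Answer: $\frac{1}{3} \approx 0.33333$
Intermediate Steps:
$L = 3$ ($L = 3 + \frac{0 \left(-274\right)}{4} = 3 + \frac{1}{4} \cdot 0 = 3 + 0 = 3$)
$\frac{1}{L} = \frac{1}{3}$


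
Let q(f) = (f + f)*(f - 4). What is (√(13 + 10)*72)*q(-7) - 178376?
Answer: -178376 + 11088*√23 ≈ -1.2520e+5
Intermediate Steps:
q(f) = 2*f*(-4 + f) (q(f) = (2*f)*(-4 + f) = 2*f*(-4 + f))
(√(13 + 10)*72)*q(-7) - 178376 = (√(13 + 10)*72)*(2*(-7)*(-4 - 7)) - 178376 = (√23*72)*(2*(-7)*(-11)) - 178376 = (72*√23)*154 - 178376 = 11088*√23 - 178376 = -178376 + 11088*√23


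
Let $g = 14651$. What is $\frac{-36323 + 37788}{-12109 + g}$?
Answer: $\frac{1465}{2542} \approx 0.57632$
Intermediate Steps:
$\frac{-36323 + 37788}{-12109 + g} = \frac{-36323 + 37788}{-12109 + 14651} = \frac{1465}{2542}$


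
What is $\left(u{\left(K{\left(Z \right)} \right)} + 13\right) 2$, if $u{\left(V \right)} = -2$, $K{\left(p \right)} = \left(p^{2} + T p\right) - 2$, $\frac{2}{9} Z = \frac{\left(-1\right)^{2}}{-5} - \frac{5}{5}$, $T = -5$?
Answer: $22$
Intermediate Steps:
$Z = - \frac{27}{5}$ ($Z = \frac{9 \left(\frac{\left(-1\right)^{2}}{-5} - \frac{5}{5}\right)}{2} = \frac{9 \left(1 \left(- \frac{1}{5}\right) - 1\right)}{2} = \frac{9 \left(- \frac{1}{5} - 1\right)}{2} = \frac{9}{2} \left(- \frac{6}{5}\right) = - \frac{27}{5} \approx -5.4$)
$K{\left(p \right)} = -2 + p^{2} - 5 p$ ($K{\left(p \right)} = \left(p^{2} - 5 p\right) - 2 = -2 + p^{2} - 5 p$)
$\left(u{\left(K{\left(Z \right)} \right)} + 13\right) 2 = \left(-2 + 13\right) 2 = 11 \cdot 2 = 22$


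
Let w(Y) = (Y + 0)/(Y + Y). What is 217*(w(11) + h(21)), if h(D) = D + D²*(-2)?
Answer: -373457/2 ≈ -1.8673e+5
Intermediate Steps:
h(D) = D - 2*D²
w(Y) = ½ (w(Y) = Y/((2*Y)) = Y*(1/(2*Y)) = ½)
217*(w(11) + h(21)) = 217*(½ + 21*(1 - 2*21)) = 217*(½ + 21*(1 - 42)) = 217*(½ + 21*(-41)) = 217*(½ - 861) = 217*(-1721/2) = -373457/2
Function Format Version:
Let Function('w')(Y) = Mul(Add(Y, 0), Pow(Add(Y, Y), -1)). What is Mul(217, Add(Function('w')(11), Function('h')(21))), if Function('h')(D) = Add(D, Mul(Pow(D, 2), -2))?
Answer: Rational(-373457, 2) ≈ -1.8673e+5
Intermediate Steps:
Function('h')(D) = Add(D, Mul(-2, Pow(D, 2)))
Function('w')(Y) = Rational(1, 2) (Function('w')(Y) = Mul(Y, Pow(Mul(2, Y), -1)) = Mul(Y, Mul(Rational(1, 2), Pow(Y, -1))) = Rational(1, 2))
Mul(217, Add(Function('w')(11), Function('h')(21))) = Mul(217, Add(Rational(1, 2), Mul(21, Add(1, Mul(-2, 21))))) = Mul(217, Add(Rational(1, 2), Mul(21, Add(1, -42)))) = Mul(217, Add(Rational(1, 2), Mul(21, -41))) = Mul(217, Add(Rational(1, 2), -861)) = Mul(217, Rational(-1721, 2)) = Rational(-373457, 2)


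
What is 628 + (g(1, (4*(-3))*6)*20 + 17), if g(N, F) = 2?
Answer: 685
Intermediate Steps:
628 + (g(1, (4*(-3))*6)*20 + 17) = 628 + (2*20 + 17) = 628 + (40 + 17) = 628 + 57 = 685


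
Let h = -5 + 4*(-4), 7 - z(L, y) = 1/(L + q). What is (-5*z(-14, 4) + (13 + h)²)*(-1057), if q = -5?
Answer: -577122/19 ≈ -30375.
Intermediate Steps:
z(L, y) = 7 - 1/(-5 + L) (z(L, y) = 7 - 1/(L - 5) = 7 - 1/(-5 + L))
h = -21 (h = -5 - 16 = -21)
(-5*z(-14, 4) + (13 + h)²)*(-1057) = (-5*(-36 + 7*(-14))/(-5 - 14) + (13 - 21)²)*(-1057) = (-5*(-36 - 98)/(-19) + (-8)²)*(-1057) = (-(-5)*(-134)/19 + 64)*(-1057) = (-5*134/19 + 64)*(-1057) = (-670/19 + 64)*(-1057) = (546/19)*(-1057) = -577122/19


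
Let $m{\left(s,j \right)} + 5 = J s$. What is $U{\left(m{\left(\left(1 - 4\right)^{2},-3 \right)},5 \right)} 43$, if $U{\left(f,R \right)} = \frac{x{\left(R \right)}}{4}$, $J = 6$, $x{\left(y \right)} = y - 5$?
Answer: $0$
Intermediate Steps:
$x{\left(y \right)} = -5 + y$ ($x{\left(y \right)} = y - 5 = -5 + y$)
$m{\left(s,j \right)} = -5 + 6 s$
$U{\left(f,R \right)} = - \frac{5}{4} + \frac{R}{4}$ ($U{\left(f,R \right)} = \frac{-5 + R}{4} = \left(-5 + R\right) \frac{1}{4} = - \frac{5}{4} + \frac{R}{4}$)
$U{\left(m{\left(\left(1 - 4\right)^{2},-3 \right)},5 \right)} 43 = \left(- \frac{5}{4} + \frac{1}{4} \cdot 5\right) 43 = \left(- \frac{5}{4} + \frac{5}{4}\right) 43 = 0 \cdot 43 = 0$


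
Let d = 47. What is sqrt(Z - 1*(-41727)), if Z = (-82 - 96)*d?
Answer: sqrt(33361) ≈ 182.65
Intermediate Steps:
Z = -8366 (Z = (-82 - 96)*47 = -178*47 = -8366)
sqrt(Z - 1*(-41727)) = sqrt(-8366 - 1*(-41727)) = sqrt(-8366 + 41727) = sqrt(33361)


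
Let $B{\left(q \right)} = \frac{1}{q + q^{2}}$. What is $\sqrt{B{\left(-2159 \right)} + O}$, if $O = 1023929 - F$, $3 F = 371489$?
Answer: $\frac{\sqrt{175849490699725262394}}{13977366} \approx 948.74$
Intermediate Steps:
$F = \frac{371489}{3}$ ($F = \frac{1}{3} \cdot 371489 = \frac{371489}{3} \approx 1.2383 \cdot 10^{5}$)
$O = \frac{2700298}{3}$ ($O = 1023929 - \frac{371489}{3} = \frac{2700298}{3} \approx 9.001 \cdot 10^{5}$)
$\sqrt{B{\left(-2159 \right)} + O} = \sqrt{\frac{1}{\left(-2159\right) \left(1 - 2159\right)} + \frac{2700298}{3}} = \sqrt{- \frac{1}{2159 \left(-2158\right)} + \frac{2700298}{3}} = \sqrt{\left(- \frac{1}{2159}\right) \left(- \frac{1}{2158}\right) + \frac{2700298}{3}} = \sqrt{\frac{1}{4659122} + \frac{2700298}{3}} = \sqrt{\frac{12581017818359}{13977366}} = \frac{\sqrt{175849490699725262394}}{13977366}$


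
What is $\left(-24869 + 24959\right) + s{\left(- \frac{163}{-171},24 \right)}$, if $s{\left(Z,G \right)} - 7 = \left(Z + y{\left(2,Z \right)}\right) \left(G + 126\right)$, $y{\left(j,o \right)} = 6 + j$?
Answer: $\frac{82079}{57} \approx 1440.0$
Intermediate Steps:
$s{\left(Z,G \right)} = 7 + \left(8 + Z\right) \left(126 + G\right)$ ($s{\left(Z,G \right)} = 7 + \left(Z + \left(6 + 2\right)\right) \left(G + 126\right) = 7 + \left(Z + 8\right) \left(126 + G\right) = 7 + \left(8 + Z\right) \left(126 + G\right)$)
$\left(-24869 + 24959\right) + s{\left(- \frac{163}{-171},24 \right)} = \left(-24869 + 24959\right) + \left(1015 + 8 \cdot 24 + 126 \left(- \frac{163}{-171}\right) + 24 \left(- \frac{163}{-171}\right)\right) = 90 + \left(1015 + 192 + 126 \left(\left(-163\right) \left(- \frac{1}{171}\right)\right) + 24 \left(\left(-163\right) \left(- \frac{1}{171}\right)\right)\right) = 90 + \left(1015 + 192 + 126 \cdot \frac{163}{171} + 24 \cdot \frac{163}{171}\right) = 90 + \left(1015 + 192 + \frac{2282}{19} + \frac{1304}{57}\right) = 90 + \frac{76949}{57} = \frac{82079}{57}$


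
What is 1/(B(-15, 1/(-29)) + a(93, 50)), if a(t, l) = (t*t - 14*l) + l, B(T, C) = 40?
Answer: 1/8039 ≈ 0.00012439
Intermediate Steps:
a(t, l) = t² - 13*l (a(t, l) = (t² - 14*l) + l = t² - 13*l)
1/(B(-15, 1/(-29)) + a(93, 50)) = 1/(40 + (93² - 13*50)) = 1/(40 + (8649 - 650)) = 1/(40 + 7999) = 1/8039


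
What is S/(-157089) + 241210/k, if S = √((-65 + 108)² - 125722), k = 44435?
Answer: 48242/8887 - I*√123873/157089 ≈ 5.4284 - 0.0022405*I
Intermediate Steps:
S = I*√123873 (S = √(43² - 125722) = √(1849 - 125722) = √(-123873) = I*√123873 ≈ 351.96*I)
S/(-157089) + 241210/k = (I*√123873)/(-157089) + 241210/44435 = (I*√123873)*(-1/157089) + 241210*(1/44435) = -I*√123873/157089 + 48242/8887 = 48242/8887 - I*√123873/157089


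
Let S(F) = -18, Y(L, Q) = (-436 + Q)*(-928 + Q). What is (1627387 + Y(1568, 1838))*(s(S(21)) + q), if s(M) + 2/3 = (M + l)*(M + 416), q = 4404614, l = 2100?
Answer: 45579618291836/3 ≈ 1.5193e+13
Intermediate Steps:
Y(L, Q) = (-928 + Q)*(-436 + Q)
s(M) = -⅔ + (416 + M)*(2100 + M) (s(M) = -⅔ + (M + 2100)*(M + 416) = -⅔ + (2100 + M)*(416 + M) = -⅔ + (416 + M)*(2100 + M))
(1627387 + Y(1568, 1838))*(s(S(21)) + q) = (1627387 + (404608 + 1838² - 1364*1838))*((2620798/3 + (-18)² + 2516*(-18)) + 4404614) = (1627387 + (404608 + 3378244 - 2507032))*((2620798/3 + 324 - 45288) + 4404614) = (1627387 + 1275820)*(2485906/3 + 4404614) = 2903207*(15699748/3) = 45579618291836/3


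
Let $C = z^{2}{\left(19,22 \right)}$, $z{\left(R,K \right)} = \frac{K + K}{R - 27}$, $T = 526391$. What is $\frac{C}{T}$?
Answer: $\frac{121}{2105564} \approx 5.7467 \cdot 10^{-5}$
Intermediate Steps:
$z{\left(R,K \right)} = \frac{2 K}{-27 + R}$
$C = \frac{121}{4}$ ($C = \left(2 \cdot 22 \frac{1}{-27 + 19}\right)^{2} = \left(2 \cdot 22 \frac{1}{-8}\right)^{2} = \left(2 \cdot 22 \left(- \frac{1}{8}\right)\right)^{2} = \left(- \frac{11}{2}\right)^{2} = \frac{121}{4} \approx 30.25$)
$\frac{C}{T} = \frac{121}{4 \cdot 526391} = \frac{121}{4} \cdot \frac{1}{526391} = \frac{121}{2105564}$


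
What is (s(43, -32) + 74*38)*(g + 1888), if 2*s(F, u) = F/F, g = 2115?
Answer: 22516875/2 ≈ 1.1258e+7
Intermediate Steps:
s(F, u) = ½ (s(F, u) = (F/F)/2 = (½)*1 = ½)
(s(43, -32) + 74*38)*(g + 1888) = (½ + 74*38)*(2115 + 1888) = (½ + 2812)*4003 = (5625/2)*4003 = 22516875/2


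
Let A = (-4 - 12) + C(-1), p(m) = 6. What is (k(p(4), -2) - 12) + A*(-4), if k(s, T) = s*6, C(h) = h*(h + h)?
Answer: 80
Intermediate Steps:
C(h) = 2*h² (C(h) = h*(2*h) = 2*h²)
k(s, T) = 6*s
A = -14 (A = (-4 - 12) + 2*(-1)² = -16 + 2*1 = -16 + 2 = -14)
(k(p(4), -2) - 12) + A*(-4) = (6*6 - 12) - 14*(-4) = (36 - 12) + 56 = 24 + 56 = 80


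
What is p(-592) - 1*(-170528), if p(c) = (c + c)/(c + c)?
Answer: 170529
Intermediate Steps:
p(c) = 1 (p(c) = (2*c)/((2*c)) = (2*c)*(1/(2*c)) = 1)
p(-592) - 1*(-170528) = 1 - 1*(-170528) = 1 + 170528 = 170529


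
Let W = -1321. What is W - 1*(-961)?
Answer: -360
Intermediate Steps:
W - 1*(-961) = -1321 - 1*(-961) = -1321 + 961 = -360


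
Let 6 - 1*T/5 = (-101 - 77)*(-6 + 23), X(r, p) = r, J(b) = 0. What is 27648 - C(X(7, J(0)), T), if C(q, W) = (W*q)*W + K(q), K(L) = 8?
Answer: -1608751560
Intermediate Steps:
T = 15160 (T = 30 - 5*(-101 - 77)*(-6 + 23) = 30 - (-890)*17 = 30 - 5*(-3026) = 30 + 15130 = 15160)
C(q, W) = 8 + q*W² (C(q, W) = (W*q)*W + 8 = q*W² + 8 = 8 + q*W²)
27648 - C(X(7, J(0)), T) = 27648 - (8 + 7*15160²) = 27648 - (8 + 7*229825600) = 27648 - (8 + 1608779200) = 27648 - 1*1608779208 = 27648 - 1608779208 = -1608751560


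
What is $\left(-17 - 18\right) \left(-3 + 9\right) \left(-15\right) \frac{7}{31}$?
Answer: $\frac{22050}{31} \approx 711.29$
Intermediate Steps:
$\left(-17 - 18\right) \left(-3 + 9\right) \left(-15\right) \frac{7}{31} = \left(-35\right) 6 \left(-15\right) 7 \cdot \frac{1}{31} = \left(-210\right) \left(-15\right) \frac{7}{31} = 3150 \cdot \frac{7}{31} = \frac{22050}{31}$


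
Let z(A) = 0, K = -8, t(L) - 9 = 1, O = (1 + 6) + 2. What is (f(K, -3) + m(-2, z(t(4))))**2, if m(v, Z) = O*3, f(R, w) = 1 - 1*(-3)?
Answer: 961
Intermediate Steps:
O = 9 (O = 7 + 2 = 9)
t(L) = 10 (t(L) = 9 + 1 = 10)
f(R, w) = 4 (f(R, w) = 1 + 3 = 4)
m(v, Z) = 27 (m(v, Z) = 9*3 = 27)
(f(K, -3) + m(-2, z(t(4))))**2 = (4 + 27)**2 = 31**2 = 961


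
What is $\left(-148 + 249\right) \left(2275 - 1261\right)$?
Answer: $102414$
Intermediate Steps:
$\left(-148 + 249\right) \left(2275 - 1261\right) = 101 \cdot 1014 = 102414$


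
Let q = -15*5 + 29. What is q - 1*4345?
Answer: -4391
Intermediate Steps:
q = -46 (q = -75 + 29 = -46)
q - 1*4345 = -46 - 1*4345 = -46 - 4345 = -4391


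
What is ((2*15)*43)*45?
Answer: 58050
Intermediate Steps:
((2*15)*43)*45 = (30*43)*45 = 1290*45 = 58050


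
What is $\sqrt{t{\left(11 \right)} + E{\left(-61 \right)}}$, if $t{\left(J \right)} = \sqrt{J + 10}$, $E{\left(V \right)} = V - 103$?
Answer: $\sqrt{-164 + \sqrt{21}} \approx 12.626 i$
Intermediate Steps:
$E{\left(V \right)} = -103 + V$ ($E{\left(V \right)} = V - 103 = -103 + V$)
$t{\left(J \right)} = \sqrt{10 + J}$
$\sqrt{t{\left(11 \right)} + E{\left(-61 \right)}} = \sqrt{\sqrt{10 + 11} - 164} = \sqrt{\sqrt{21} - 164} = \sqrt{-164 + \sqrt{21}}$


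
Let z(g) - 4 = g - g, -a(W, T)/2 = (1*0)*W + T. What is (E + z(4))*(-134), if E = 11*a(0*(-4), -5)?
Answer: -15276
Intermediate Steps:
a(W, T) = -2*T (a(W, T) = -2*((1*0)*W + T) = -2*(0*W + T) = -2*(0 + T) = -2*T)
z(g) = 4 (z(g) = 4 + (g - g) = 4 + 0 = 4)
E = 110 (E = 11*(-2*(-5)) = 11*10 = 110)
(E + z(4))*(-134) = (110 + 4)*(-134) = 114*(-134) = -15276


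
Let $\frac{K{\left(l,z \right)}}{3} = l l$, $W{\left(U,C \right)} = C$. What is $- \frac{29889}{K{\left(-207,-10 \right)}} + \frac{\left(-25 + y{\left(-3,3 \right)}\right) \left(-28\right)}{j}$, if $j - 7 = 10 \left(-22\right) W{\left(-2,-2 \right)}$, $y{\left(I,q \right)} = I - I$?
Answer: $\frac{315319}{236463} \approx 1.3335$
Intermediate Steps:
$K{\left(l,z \right)} = 3 l^{2}$ ($K{\left(l,z \right)} = 3 l l = 3 l^{2}$)
$y{\left(I,q \right)} = 0$
$j = 447$ ($j = 7 + 10 \left(-22\right) \left(-2\right) = 7 - -440 = 7 + 440 = 447$)
$- \frac{29889}{K{\left(-207,-10 \right)}} + \frac{\left(-25 + y{\left(-3,3 \right)}\right) \left(-28\right)}{j} = - \frac{29889}{3 \left(-207\right)^{2}} + \frac{\left(-25 + 0\right) \left(-28\right)}{447} = - \frac{29889}{3 \cdot 42849} + \left(-25\right) \left(-28\right) \frac{1}{447} = - \frac{29889}{128547} + 700 \cdot \frac{1}{447} = \left(-29889\right) \frac{1}{128547} + \frac{700}{447} = - \frac{123}{529} + \frac{700}{447} = \frac{315319}{236463}$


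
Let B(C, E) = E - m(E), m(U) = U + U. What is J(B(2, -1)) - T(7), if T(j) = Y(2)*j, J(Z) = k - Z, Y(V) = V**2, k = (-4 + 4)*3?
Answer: -29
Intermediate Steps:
m(U) = 2*U
k = 0 (k = 0*3 = 0)
B(C, E) = -E (B(C, E) = E - 2*E = -E)
J(Z) = -Z (J(Z) = 0 - Z = -Z)
T(j) = 4*j (T(j) = 2**2*j = 4*j)
J(B(2, -1)) - T(7) = -(-1)*(-1) - 4*7 = -1*1 - 1*28 = -1 - 28 = -29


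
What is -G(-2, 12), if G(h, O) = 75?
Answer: -75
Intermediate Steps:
-G(-2, 12) = -1*75 = -75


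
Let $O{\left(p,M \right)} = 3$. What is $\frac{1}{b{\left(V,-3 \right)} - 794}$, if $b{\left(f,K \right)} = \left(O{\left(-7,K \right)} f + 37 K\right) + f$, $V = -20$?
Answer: $- \frac{1}{985} \approx -0.0010152$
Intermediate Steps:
$b{\left(f,K \right)} = 4 f + 37 K$ ($b{\left(f,K \right)} = \left(3 f + 37 K\right) + f = 4 f + 37 K$)
$\frac{1}{b{\left(V,-3 \right)} - 794} = \frac{1}{\left(4 \left(-20\right) + 37 \left(-3\right)\right) - 794} = \frac{1}{\left(-80 - 111\right) - 794} = \frac{1}{-191 - 794} = \frac{1}{-985} = - \frac{1}{985}$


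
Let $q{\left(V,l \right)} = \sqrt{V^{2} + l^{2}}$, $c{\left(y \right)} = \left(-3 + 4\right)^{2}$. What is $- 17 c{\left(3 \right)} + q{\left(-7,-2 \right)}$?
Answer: $-17 + \sqrt{53} \approx -9.7199$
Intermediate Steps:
$c{\left(y \right)} = 1$ ($c{\left(y \right)} = 1^{2} = 1$)
$- 17 c{\left(3 \right)} + q{\left(-7,-2 \right)} = \left(-17\right) 1 + \sqrt{\left(-7\right)^{2} + \left(-2\right)^{2}} = -17 + \sqrt{49 + 4} = -17 + \sqrt{53}$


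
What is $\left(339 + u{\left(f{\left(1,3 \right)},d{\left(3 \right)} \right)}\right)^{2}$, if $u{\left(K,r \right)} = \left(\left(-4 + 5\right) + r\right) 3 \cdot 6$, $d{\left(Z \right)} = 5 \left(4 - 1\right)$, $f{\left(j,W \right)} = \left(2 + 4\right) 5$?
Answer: $393129$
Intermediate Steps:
$f{\left(j,W \right)} = 30$ ($f{\left(j,W \right)} = 6 \cdot 5 = 30$)
$d{\left(Z \right)} = 15$ ($d{\left(Z \right)} = 5 \cdot 3 = 15$)
$u{\left(K,r \right)} = 18 + 18 r$ ($u{\left(K,r \right)} = \left(1 + r\right) 3 \cdot 6 = \left(3 + 3 r\right) 6 = 18 + 18 r$)
$\left(339 + u{\left(f{\left(1,3 \right)},d{\left(3 \right)} \right)}\right)^{2} = \left(339 + \left(18 + 18 \cdot 15\right)\right)^{2} = \left(339 + \left(18 + 270\right)\right)^{2} = \left(339 + 288\right)^{2} = 627^{2} = 393129$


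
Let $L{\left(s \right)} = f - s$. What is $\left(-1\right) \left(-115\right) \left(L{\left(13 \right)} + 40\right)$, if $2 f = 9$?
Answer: $\frac{7245}{2} \approx 3622.5$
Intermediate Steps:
$f = \frac{9}{2}$ ($f = \frac{1}{2} \cdot 9 = \frac{9}{2} \approx 4.5$)
$L{\left(s \right)} = \frac{9}{2} - s$
$\left(-1\right) \left(-115\right) \left(L{\left(13 \right)} + 40\right) = \left(-1\right) \left(-115\right) \left(\left(\frac{9}{2} - 13\right) + 40\right) = 115 \left(\left(\frac{9}{2} - 13\right) + 40\right) = 115 \left(- \frac{17}{2} + 40\right) = 115 \cdot \frac{63}{2} = \frac{7245}{2}$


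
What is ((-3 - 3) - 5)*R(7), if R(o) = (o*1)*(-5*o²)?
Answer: 18865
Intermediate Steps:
R(o) = -5*o³ (R(o) = o*(-5*o²) = -5*o³)
((-3 - 3) - 5)*R(7) = ((-3 - 3) - 5)*(-5*7³) = (-6 - 5)*(-5*343) = -11*(-1715) = 18865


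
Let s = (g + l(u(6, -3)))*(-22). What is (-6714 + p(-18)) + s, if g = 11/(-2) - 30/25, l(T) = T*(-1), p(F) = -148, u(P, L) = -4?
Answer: -34013/5 ≈ -6802.6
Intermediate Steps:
l(T) = -T
g = -67/10 (g = 11*(-1/2) - 30*1/25 = -11/2 - 6/5 = -67/10 ≈ -6.7000)
s = 297/5 (s = (-67/10 - 1*(-4))*(-22) = (-67/10 + 4)*(-22) = -27/10*(-22) = 297/5 ≈ 59.400)
(-6714 + p(-18)) + s = (-6714 - 148) + 297/5 = -6862 + 297/5 = -34013/5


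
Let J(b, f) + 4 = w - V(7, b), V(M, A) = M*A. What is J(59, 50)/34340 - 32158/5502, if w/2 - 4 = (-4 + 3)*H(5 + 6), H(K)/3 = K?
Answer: -15813131/2699124 ≈ -5.8586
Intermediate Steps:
V(M, A) = A*M
H(K) = 3*K
w = -58 (w = 8 + 2*((-4 + 3)*(3*(5 + 6))) = 8 + 2*(-3*11) = 8 + 2*(-1*33) = 8 + 2*(-33) = 8 - 66 = -58)
J(b, f) = -62 - 7*b (J(b, f) = -4 + (-58 - b*7) = -4 + (-58 - 7*b) = -62 - 7*b)
J(59, 50)/34340 - 32158/5502 = (-62 - 7*59)/34340 - 32158/5502 = (-62 - 413)*(1/34340) - 32158*1/5502 = -475*1/34340 - 2297/393 = -95/6868 - 2297/393 = -15813131/2699124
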